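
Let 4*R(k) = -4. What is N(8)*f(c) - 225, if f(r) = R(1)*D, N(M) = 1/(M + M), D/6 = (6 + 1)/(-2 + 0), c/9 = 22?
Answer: -3579/16 ≈ -223.69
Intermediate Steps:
R(k) = -1 (R(k) = (¼)*(-4) = -1)
c = 198 (c = 9*22 = 198)
D = -21 (D = 6*((6 + 1)/(-2 + 0)) = 6*(7/(-2)) = 6*(7*(-½)) = 6*(-7/2) = -21)
N(M) = 1/(2*M)
f(r) = 21 (f(r) = -1*(-21) = 21)
N(8)*f(c) - 225 = ((½)/8)*21 - 225 = ((½)*(⅛))*21 - 225 = (1/16)*21 - 225 = 21/16 - 225 = -3579/16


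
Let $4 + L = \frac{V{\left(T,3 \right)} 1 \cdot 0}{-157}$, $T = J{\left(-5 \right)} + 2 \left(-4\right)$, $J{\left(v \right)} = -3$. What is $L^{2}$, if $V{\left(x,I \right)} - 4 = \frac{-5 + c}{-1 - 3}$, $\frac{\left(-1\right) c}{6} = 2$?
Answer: $16$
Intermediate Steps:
$c = -12$ ($c = \left(-6\right) 2 = -12$)
$T = -11$ ($T = -3 + 2 \left(-4\right) = -3 - 8 = -11$)
$V{\left(x,I \right)} = \frac{33}{4}$ ($V{\left(x,I \right)} = 4 + \frac{-5 - 12}{-1 - 3} = 4 - \frac{17}{-4} = 4 - - \frac{17}{4} = 4 + \frac{17}{4} = \frac{33}{4}$)
$L = -4$ ($L = -4 + \frac{\frac{33}{4} \cdot 1 \cdot 0}{-157} = -4 + \frac{33}{4} \cdot 0 \left(- \frac{1}{157}\right) = -4 + 0 \left(- \frac{1}{157}\right) = -4 + 0 = -4$)
$L^{2} = \left(-4\right)^{2} = 16$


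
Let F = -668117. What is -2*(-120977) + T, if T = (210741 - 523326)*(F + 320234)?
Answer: 108743249509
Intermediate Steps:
T = 108743007555 (T = (210741 - 523326)*(-668117 + 320234) = -312585*(-347883) = 108743007555)
-2*(-120977) + T = -2*(-120977) + 108743007555 = 241954 + 108743007555 = 108743249509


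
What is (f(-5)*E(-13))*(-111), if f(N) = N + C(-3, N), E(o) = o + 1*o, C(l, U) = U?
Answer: -28860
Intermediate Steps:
E(o) = 2*o (E(o) = o + o = 2*o)
f(N) = 2*N (f(N) = N + N = 2*N)
(f(-5)*E(-13))*(-111) = ((2*(-5))*(2*(-13)))*(-111) = -10*(-26)*(-111) = 260*(-111) = -28860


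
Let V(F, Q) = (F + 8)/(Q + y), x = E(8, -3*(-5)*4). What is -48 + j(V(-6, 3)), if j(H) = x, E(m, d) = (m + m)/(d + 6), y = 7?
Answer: -1576/33 ≈ -47.758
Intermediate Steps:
E(m, d) = 2*m/(6 + d) (E(m, d) = (2*m)/(6 + d) = 2*m/(6 + d))
x = 8/33 (x = 2*8/(6 - 3*(-5)*4) = 2*8/(6 + 15*4) = 2*8/(6 + 60) = 2*8/66 = 2*8*(1/66) = 8/33 ≈ 0.24242)
V(F, Q) = (8 + F)/(7 + Q) (V(F, Q) = (F + 8)/(Q + 7) = (8 + F)/(7 + Q))
j(H) = 8/33
-48 + j(V(-6, 3)) = -48 + 8/33 = -1576/33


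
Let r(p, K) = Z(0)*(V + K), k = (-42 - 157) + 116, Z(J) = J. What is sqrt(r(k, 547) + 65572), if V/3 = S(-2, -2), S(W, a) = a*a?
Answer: 26*sqrt(97) ≈ 256.07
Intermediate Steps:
S(W, a) = a**2
k = -83 (k = -199 + 116 = -83)
V = 12 (V = 3*(-2)**2 = 3*4 = 12)
r(p, K) = 0 (r(p, K) = 0*(12 + K) = 0)
sqrt(r(k, 547) + 65572) = sqrt(0 + 65572) = sqrt(65572) = 26*sqrt(97)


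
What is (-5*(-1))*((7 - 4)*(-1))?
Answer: -15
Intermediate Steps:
(-5*(-1))*((7 - 4)*(-1)) = 5*(3*(-1)) = 5*(-3) = -15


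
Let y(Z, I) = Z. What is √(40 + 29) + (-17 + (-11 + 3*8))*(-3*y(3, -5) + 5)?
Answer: 16 + √69 ≈ 24.307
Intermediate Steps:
√(40 + 29) + (-17 + (-11 + 3*8))*(-3*y(3, -5) + 5) = √(40 + 29) + (-17 + (-11 + 3*8))*(-3*3 + 5) = √69 + (-17 + (-11 + 24))*(-9 + 5) = √69 + (-17 + 13)*(-4) = √69 - 4*(-4) = √69 + 16 = 16 + √69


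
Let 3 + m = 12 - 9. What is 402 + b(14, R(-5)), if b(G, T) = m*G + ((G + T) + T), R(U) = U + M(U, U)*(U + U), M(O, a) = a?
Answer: 506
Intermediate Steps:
m = 0 (m = -3 + (12 - 9) = -3 + 3 = 0)
R(U) = U + 2*U**2 (R(U) = U + U*(U + U) = U + U*(2*U) = U + 2*U**2)
b(G, T) = G + 2*T (b(G, T) = 0*G + ((G + T) + T) = 0 + (G + 2*T) = G + 2*T)
402 + b(14, R(-5)) = 402 + (14 + 2*(-5*(1 + 2*(-5)))) = 402 + (14 + 2*(-5*(1 - 10))) = 402 + (14 + 2*(-5*(-9))) = 402 + (14 + 2*45) = 402 + (14 + 90) = 402 + 104 = 506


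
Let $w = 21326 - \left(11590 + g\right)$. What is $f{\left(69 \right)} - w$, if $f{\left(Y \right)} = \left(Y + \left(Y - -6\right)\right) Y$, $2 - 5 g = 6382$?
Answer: $-1076$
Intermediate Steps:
$g = -1276$ ($g = \frac{2}{5} - \frac{6382}{5} = -1276$)
$f{\left(Y \right)} = Y \left(6 + 2 Y\right)$ ($f{\left(Y \right)} = \left(Y + \left(Y + 6\right)\right) Y = \left(Y + \left(6 + Y\right)\right) Y = \left(6 + 2 Y\right) Y = Y \left(6 + 2 Y\right)$)
$w = 11012$ ($w = 21326 - \left(11590 - 1276\right) = 21326 - 10314 = 11012$)
$f{\left(69 \right)} - w = 2 \cdot 69 \left(3 + 69\right) - 11012 = 2 \cdot 69 \cdot 72 - 11012 = 9936 - 11012 = -1076$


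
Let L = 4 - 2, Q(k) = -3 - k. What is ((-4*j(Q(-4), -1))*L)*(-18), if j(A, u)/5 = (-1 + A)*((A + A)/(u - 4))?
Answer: 0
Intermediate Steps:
j(A, u) = 10*A*(-1 + A)/(-4 + u) (j(A, u) = 5*((-1 + A)*((A + A)/(u - 4))) = 5*((-1 + A)*((2*A)/(-4 + u))) = 5*((-1 + A)*(2*A/(-4 + u))) = 5*(2*A*(-1 + A)/(-4 + u)) = 10*A*(-1 + A)/(-4 + u))
L = 2
((-4*j(Q(-4), -1))*L)*(-18) = (-40*(-3 - 1*(-4))*(-1 + (-3 - 1*(-4)))/(-4 - 1)*2)*(-18) = (-40*(-3 + 4)*(-1 + (-3 + 4))/(-5)*2)*(-18) = (-40*(-1)*(-1 + 1)/5*2)*(-18) = (-40*(-1)*0/5*2)*(-18) = (-4*0*2)*(-18) = (0*2)*(-18) = 0*(-18) = 0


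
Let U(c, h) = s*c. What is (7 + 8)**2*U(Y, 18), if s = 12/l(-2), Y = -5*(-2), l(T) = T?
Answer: -13500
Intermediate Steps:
Y = 10
s = -6 (s = 12/(-2) = 12*(-1/2) = -6)
U(c, h) = -6*c
(7 + 8)**2*U(Y, 18) = (7 + 8)**2*(-6*10) = 15**2*(-60) = 225*(-60) = -13500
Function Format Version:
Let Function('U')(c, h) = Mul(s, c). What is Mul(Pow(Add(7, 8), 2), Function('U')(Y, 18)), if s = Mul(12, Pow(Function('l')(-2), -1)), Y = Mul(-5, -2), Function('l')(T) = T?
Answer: -13500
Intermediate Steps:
Y = 10
s = -6 (s = Mul(12, Pow(-2, -1)) = Mul(12, Rational(-1, 2)) = -6)
Function('U')(c, h) = Mul(-6, c)
Mul(Pow(Add(7, 8), 2), Function('U')(Y, 18)) = Mul(Pow(Add(7, 8), 2), Mul(-6, 10)) = Mul(Pow(15, 2), -60) = Mul(225, -60) = -13500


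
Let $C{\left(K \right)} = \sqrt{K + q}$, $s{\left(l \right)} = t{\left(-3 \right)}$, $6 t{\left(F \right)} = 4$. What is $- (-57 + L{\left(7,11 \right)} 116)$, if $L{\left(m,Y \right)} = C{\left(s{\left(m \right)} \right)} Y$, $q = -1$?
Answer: $57 - \frac{1276 i \sqrt{3}}{3} \approx 57.0 - 736.7 i$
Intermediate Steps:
$t{\left(F \right)} = \frac{2}{3}$ ($t{\left(F \right)} = \frac{1}{6} \cdot 4 = \frac{2}{3}$)
$s{\left(l \right)} = \frac{2}{3}$
$C{\left(K \right)} = \sqrt{-1 + K}$ ($C{\left(K \right)} = \sqrt{K - 1} = \sqrt{-1 + K}$)
$L{\left(m,Y \right)} = \frac{i Y \sqrt{3}}{3}$ ($L{\left(m,Y \right)} = \sqrt{-1 + \frac{2}{3}} Y = \sqrt{- \frac{1}{3}} Y = \frac{i \sqrt{3}}{3} Y = \frac{i Y \sqrt{3}}{3}$)
$- (-57 + L{\left(7,11 \right)} 116) = - (-57 + \frac{1}{3} i 11 \sqrt{3} \cdot 116) = - (-57 + \frac{11 i \sqrt{3}}{3} \cdot 116) = - (-57 + \frac{1276 i \sqrt{3}}{3}) = 57 - \frac{1276 i \sqrt{3}}{3}$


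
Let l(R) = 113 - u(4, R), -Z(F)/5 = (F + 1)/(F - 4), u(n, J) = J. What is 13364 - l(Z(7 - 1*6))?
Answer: 39763/3 ≈ 13254.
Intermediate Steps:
Z(F) = -5*(1 + F)/(-4 + F) (Z(F) = -5*(F + 1)/(F - 4) = -5*(1 + F)/(-4 + F))
l(R) = 113 - R
13364 - l(Z(7 - 1*6)) = 13364 - (113 - 5*(-1 - (7 - 1*6))/(-4 + (7 - 1*6))) = 13364 - (113 - 5*(-1 - (7 - 6))/(-4 + (7 - 6))) = 13364 - (113 - 5*(-1 - 1*1)/(-4 + 1)) = 13364 - (113 - 5*(-1 - 1)/(-3)) = 13364 - (113 - 5*(-1)*(-2)/3) = 13364 - (113 - 1*10/3) = 13364 - (113 - 10/3) = 13364 - 1*329/3 = 13364 - 329/3 = 39763/3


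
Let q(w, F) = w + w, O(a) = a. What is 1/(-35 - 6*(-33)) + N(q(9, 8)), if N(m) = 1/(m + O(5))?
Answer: 186/3749 ≈ 0.049613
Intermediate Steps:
q(w, F) = 2*w
N(m) = 1/(5 + m) (N(m) = 1/(m + 5) = 1/(5 + m))
1/(-35 - 6*(-33)) + N(q(9, 8)) = 1/(-35 - 6*(-33)) + 1/(5 + 2*9) = 1/(-35 + 198) + 1/(5 + 18) = 1/163 + 1/23 = 186/3749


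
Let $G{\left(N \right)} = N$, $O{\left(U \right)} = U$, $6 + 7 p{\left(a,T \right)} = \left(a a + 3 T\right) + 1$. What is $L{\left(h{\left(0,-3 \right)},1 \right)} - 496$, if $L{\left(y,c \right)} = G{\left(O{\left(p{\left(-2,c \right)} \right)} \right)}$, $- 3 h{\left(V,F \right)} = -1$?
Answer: $- \frac{3470}{7} \approx -495.71$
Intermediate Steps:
$p{\left(a,T \right)} = - \frac{5}{7} + \frac{a^{2}}{7} + \frac{3 T}{7}$ ($p{\left(a,T \right)} = - \frac{6}{7} + \frac{\left(a a + 3 T\right) + 1}{7} = - \frac{6}{7} + \frac{\left(a^{2} + 3 T\right) + 1}{7} = - \frac{6}{7} + \frac{1 + a^{2} + 3 T}{7} = - \frac{6}{7} + \left(\frac{1}{7} + \frac{a^{2}}{7} + \frac{3 T}{7}\right) = - \frac{5}{7} + \frac{a^{2}}{7} + \frac{3 T}{7}$)
$h{\left(V,F \right)} = \frac{1}{3}$ ($h{\left(V,F \right)} = \left(- \frac{1}{3}\right) \left(-1\right) = \frac{1}{3}$)
$L{\left(y,c \right)} = - \frac{1}{7} + \frac{3 c}{7}$ ($L{\left(y,c \right)} = - \frac{5}{7} + \frac{\left(-2\right)^{2}}{7} + \frac{3 c}{7} = - \frac{5}{7} + \frac{1}{7} \cdot 4 + \frac{3 c}{7} = - \frac{5}{7} + \frac{4}{7} + \frac{3 c}{7} = - \frac{1}{7} + \frac{3 c}{7}$)
$L{\left(h{\left(0,-3 \right)},1 \right)} - 496 = \left(- \frac{1}{7} + \frac{3}{7} \cdot 1\right) - 496 = \left(- \frac{1}{7} + \frac{3}{7}\right) - 496 = \frac{2}{7} - 496 = - \frac{3470}{7}$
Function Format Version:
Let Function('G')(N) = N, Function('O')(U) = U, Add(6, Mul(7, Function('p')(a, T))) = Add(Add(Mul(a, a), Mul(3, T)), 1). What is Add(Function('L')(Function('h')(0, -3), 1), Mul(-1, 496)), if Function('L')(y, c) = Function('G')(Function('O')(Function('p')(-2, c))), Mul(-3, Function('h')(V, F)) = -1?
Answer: Rational(-3470, 7) ≈ -495.71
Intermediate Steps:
Function('p')(a, T) = Add(Rational(-5, 7), Mul(Rational(1, 7), Pow(a, 2)), Mul(Rational(3, 7), T)) (Function('p')(a, T) = Add(Rational(-6, 7), Mul(Rational(1, 7), Add(Add(Mul(a, a), Mul(3, T)), 1))) = Add(Rational(-6, 7), Mul(Rational(1, 7), Add(Add(Pow(a, 2), Mul(3, T)), 1))) = Add(Rational(-6, 7), Mul(Rational(1, 7), Add(1, Pow(a, 2), Mul(3, T)))) = Add(Rational(-6, 7), Add(Rational(1, 7), Mul(Rational(1, 7), Pow(a, 2)), Mul(Rational(3, 7), T))) = Add(Rational(-5, 7), Mul(Rational(1, 7), Pow(a, 2)), Mul(Rational(3, 7), T)))
Function('h')(V, F) = Rational(1, 3) (Function('h')(V, F) = Mul(Rational(-1, 3), -1) = Rational(1, 3))
Function('L')(y, c) = Add(Rational(-1, 7), Mul(Rational(3, 7), c)) (Function('L')(y, c) = Add(Rational(-5, 7), Mul(Rational(1, 7), Pow(-2, 2)), Mul(Rational(3, 7), c)) = Add(Rational(-5, 7), Mul(Rational(1, 7), 4), Mul(Rational(3, 7), c)) = Add(Rational(-5, 7), Rational(4, 7), Mul(Rational(3, 7), c)) = Add(Rational(-1, 7), Mul(Rational(3, 7), c)))
Add(Function('L')(Function('h')(0, -3), 1), Mul(-1, 496)) = Add(Add(Rational(-1, 7), Mul(Rational(3, 7), 1)), Mul(-1, 496)) = Add(Add(Rational(-1, 7), Rational(3, 7)), -496) = Add(Rational(2, 7), -496) = Rational(-3470, 7)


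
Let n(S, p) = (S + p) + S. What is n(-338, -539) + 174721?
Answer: 173506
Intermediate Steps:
n(S, p) = p + 2*S
n(-338, -539) + 174721 = (-539 + 2*(-338)) + 174721 = (-539 - 676) + 174721 = -1215 + 174721 = 173506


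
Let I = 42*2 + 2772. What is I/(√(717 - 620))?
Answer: 2856*√97/97 ≈ 289.98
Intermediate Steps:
I = 2856 (I = 84 + 2772 = 2856)
I/(√(717 - 620)) = 2856/(√(717 - 620)) = 2856/(√97) = 2856*(√97/97) = 2856*√97/97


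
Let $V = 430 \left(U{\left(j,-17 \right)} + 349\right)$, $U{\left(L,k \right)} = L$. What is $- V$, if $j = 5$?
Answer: $-152220$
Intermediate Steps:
$V = 152220$ ($V = 430 \left(5 + 349\right) = 430 \cdot 354 = 152220$)
$- V = \left(-1\right) 152220 = -152220$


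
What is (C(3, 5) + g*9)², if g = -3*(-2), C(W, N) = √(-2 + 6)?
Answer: 3136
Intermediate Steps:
C(W, N) = 2 (C(W, N) = √4 = 2)
g = 6
(C(3, 5) + g*9)² = (2 + 6*9)² = (2 + 54)² = 56² = 3136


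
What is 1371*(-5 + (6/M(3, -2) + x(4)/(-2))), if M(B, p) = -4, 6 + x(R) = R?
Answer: -15081/2 ≈ -7540.5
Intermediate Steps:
x(R) = -6 + R
1371*(-5 + (6/M(3, -2) + x(4)/(-2))) = 1371*(-5 + (6/(-4) + (-6 + 4)/(-2))) = 1371*(-5 + (6*(-¼) - 2*(-½))) = 1371*(-5 + (-3/2 + 1)) = 1371*(-5 - ½) = 1371*(-11/2) = -15081/2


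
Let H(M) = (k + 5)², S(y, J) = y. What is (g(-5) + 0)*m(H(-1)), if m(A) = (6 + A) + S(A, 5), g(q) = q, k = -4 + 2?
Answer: -120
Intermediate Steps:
k = -2
H(M) = 9 (H(M) = (-2 + 5)² = 3² = 9)
m(A) = 6 + 2*A (m(A) = (6 + A) + A = 6 + 2*A)
(g(-5) + 0)*m(H(-1)) = (-5 + 0)*(6 + 2*9) = -5*(6 + 18) = -5*24 = -120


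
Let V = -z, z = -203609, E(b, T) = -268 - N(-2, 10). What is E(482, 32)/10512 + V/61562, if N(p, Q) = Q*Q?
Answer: 132355187/40446234 ≈ 3.2724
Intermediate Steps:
N(p, Q) = Q**2
E(b, T) = -368 (E(b, T) = -268 - 1*10**2 = -268 - 1*100 = -268 - 100 = -368)
V = 203609 (V = -1*(-203609) = 203609)
E(482, 32)/10512 + V/61562 = -368/10512 + 203609/61562 = -368*1/10512 + 203609*(1/61562) = -23/657 + 203609/61562 = 132355187/40446234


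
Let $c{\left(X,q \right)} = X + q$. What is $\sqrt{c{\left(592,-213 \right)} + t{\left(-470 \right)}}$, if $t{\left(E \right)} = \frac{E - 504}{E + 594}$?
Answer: $\frac{\sqrt{1426682}}{62} \approx 19.265$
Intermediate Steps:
$t{\left(E \right)} = \frac{-504 + E}{594 + E}$
$\sqrt{c{\left(592,-213 \right)} + t{\left(-470 \right)}} = \sqrt{\left(592 - 213\right) + \frac{-504 - 470}{594 - 470}} = \sqrt{379 + \frac{1}{124} \left(-974\right)} = \sqrt{379 - \frac{487}{62}} = \sqrt{\frac{23011}{62}} = \frac{\sqrt{1426682}}{62}$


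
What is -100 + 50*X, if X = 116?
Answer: 5700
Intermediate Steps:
-100 + 50*X = -100 + 50*116 = -100 + 5800 = 5700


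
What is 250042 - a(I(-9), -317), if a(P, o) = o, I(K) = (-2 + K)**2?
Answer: 250359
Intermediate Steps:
250042 - a(I(-9), -317) = 250042 - 1*(-317) = 250042 + 317 = 250359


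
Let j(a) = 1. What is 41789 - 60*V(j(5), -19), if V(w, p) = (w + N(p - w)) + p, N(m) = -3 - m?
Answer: 41849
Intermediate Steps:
V(w, p) = -3 + 2*w (V(w, p) = (w + (-3 - (p - w))) + p = (w + (-3 + (w - p))) + p = (w + (-3 + w - p)) + p = (-3 - p + 2*w) + p = -3 + 2*w)
41789 - 60*V(j(5), -19) = 41789 - 60*(-3 + 2*1) = 41789 - 60*(-3 + 2) = 41789 - 60*(-1) = 41789 - 1*(-60) = 41789 + 60 = 41849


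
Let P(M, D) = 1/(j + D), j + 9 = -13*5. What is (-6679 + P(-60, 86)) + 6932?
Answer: 3037/12 ≈ 253.08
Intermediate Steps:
j = -74 (j = -9 - 13*5 = -9 - 65 = -74)
P(M, D) = 1/(-74 + D)
(-6679 + P(-60, 86)) + 6932 = (-6679 + 1/(-74 + 86)) + 6932 = (-6679 + 1/12) + 6932 = -80147/12 + 6932 = 3037/12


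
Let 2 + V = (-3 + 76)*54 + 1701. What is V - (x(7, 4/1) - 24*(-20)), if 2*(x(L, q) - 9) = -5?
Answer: 10309/2 ≈ 5154.5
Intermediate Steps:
x(L, q) = 13/2 (x(L, q) = 9 + (1/2)*(-5) = 9 - 5/2 = 13/2)
V = 5641 (V = -2 + ((-3 + 76)*54 + 1701) = -2 + (73*54 + 1701) = -2 + (3942 + 1701) = -2 + 5643 = 5641)
V - (x(7, 4/1) - 24*(-20)) = 5641 - (13/2 - 24*(-20)) = 5641 - (13/2 + 480) = 5641 - 1*973/2 = 5641 - 973/2 = 10309/2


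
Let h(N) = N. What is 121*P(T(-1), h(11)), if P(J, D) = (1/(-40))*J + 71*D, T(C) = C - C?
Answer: 94501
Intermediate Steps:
T(C) = 0
P(J, D) = 71*D - J/40 (P(J, D) = (1*(-1/40))*J + 71*D = -J/40 + 71*D = 71*D - J/40)
121*P(T(-1), h(11)) = 121*(71*11 - 1/40*0) = 121*(781 + 0) = 121*781 = 94501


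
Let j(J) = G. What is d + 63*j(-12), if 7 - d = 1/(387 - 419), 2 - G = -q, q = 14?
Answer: 32481/32 ≈ 1015.0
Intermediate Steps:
G = 16 (G = 2 - (-1)*14 = 2 - 1*(-14) = 2 + 14 = 16)
j(J) = 16
d = 225/32 (d = 7 - 1/(387 - 419) = 7 - 1/(-32) = 7 - 1*(-1/32) = 7 + 1/32 = 225/32 ≈ 7.0313)
d + 63*j(-12) = 225/32 + 63*16 = 225/32 + 1008 = 32481/32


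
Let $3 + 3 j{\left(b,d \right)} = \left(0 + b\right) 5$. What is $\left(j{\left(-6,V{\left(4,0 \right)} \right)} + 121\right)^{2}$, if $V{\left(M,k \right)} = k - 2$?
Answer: $12100$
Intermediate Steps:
$V{\left(M,k \right)} = -2 + k$ ($V{\left(M,k \right)} = k - 2 = -2 + k$)
$j{\left(b,d \right)} = -1 + \frac{5 b}{3}$ ($j{\left(b,d \right)} = -1 + \frac{\left(0 + b\right) 5}{3} = -1 + \frac{b 5}{3} = -1 + \frac{5 b}{3}$)
$\left(j{\left(-6,V{\left(4,0 \right)} \right)} + 121\right)^{2} = \left(\left(-1 + \frac{5}{3} \left(-6\right)\right) + 121\right)^{2} = \left(\left(-1 - 10\right) + 121\right)^{2} = \left(-11 + 121\right)^{2} = 110^{2} = 12100$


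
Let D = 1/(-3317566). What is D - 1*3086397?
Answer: -10239325749703/3317566 ≈ -3.0864e+6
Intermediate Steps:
D = -1/3317566 ≈ -3.0143e-7
D - 1*3086397 = -1/3317566 - 1*3086397 = -1/3317566 - 3086397 = -10239325749703/3317566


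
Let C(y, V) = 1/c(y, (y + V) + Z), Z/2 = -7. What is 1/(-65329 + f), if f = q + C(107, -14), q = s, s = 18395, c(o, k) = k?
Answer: -79/3707785 ≈ -2.1307e-5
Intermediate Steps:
Z = -14 (Z = 2*(-7) = -14)
C(y, V) = 1/(-14 + V + y) (C(y, V) = 1/((y + V) - 14) = 1/((V + y) - 14) = 1/(-14 + V + y))
q = 18395
f = 1453206/79 (f = 18395 + 1/(-14 - 14 + 107) = 18395 + 1/79 = 1453206/79 ≈ 18395.)
1/(-65329 + f) = 1/(-65329 + 1453206/79) = 1/(-3707785/79) = -79/3707785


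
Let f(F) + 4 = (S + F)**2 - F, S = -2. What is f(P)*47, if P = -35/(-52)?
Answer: -370125/2704 ≈ -136.88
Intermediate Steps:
P = 35/52 (P = -35*(-1/52) = 35/52 ≈ 0.67308)
f(F) = -4 + (-2 + F)**2 - F (f(F) = -4 + ((-2 + F)**2 - F) = -4 + (-2 + F)**2 - F)
f(P)*47 = (35*(-5 + 35/52)/52)*47 = ((35/52)*(-225/52))*47 = -7875/2704*47 = -370125/2704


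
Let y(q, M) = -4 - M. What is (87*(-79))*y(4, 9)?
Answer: 89349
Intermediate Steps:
(87*(-79))*y(4, 9) = (87*(-79))*(-4 - 1*9) = -6873*(-4 - 9) = -6873*(-13) = 89349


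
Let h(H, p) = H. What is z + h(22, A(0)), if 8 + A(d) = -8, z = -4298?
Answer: -4276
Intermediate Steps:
A(d) = -16 (A(d) = -8 - 8 = -16)
z + h(22, A(0)) = -4298 + 22 = -4276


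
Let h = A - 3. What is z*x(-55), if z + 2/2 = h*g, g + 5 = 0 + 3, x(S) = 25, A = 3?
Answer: -25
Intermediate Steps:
g = -2 (g = -5 + (0 + 3) = -5 + 3 = -2)
h = 0 (h = 3 - 3 = 0)
z = -1 (z = -1 + 0*(-2) = -1 + 0 = -1)
z*x(-55) = -1*25 = -25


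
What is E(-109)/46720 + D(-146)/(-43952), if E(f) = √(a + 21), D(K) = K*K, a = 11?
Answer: -5329/10988 + √2/11680 ≈ -0.48486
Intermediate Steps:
D(K) = K²
E(f) = 4*√2 (E(f) = √(11 + 21) = √32 = 4*√2)
E(-109)/46720 + D(-146)/(-43952) = (4*√2)/46720 + (-146)²/(-43952) = (4*√2)*(1/46720) + 21316*(-1/43952) = √2/11680 - 5329/10988 = -5329/10988 + √2/11680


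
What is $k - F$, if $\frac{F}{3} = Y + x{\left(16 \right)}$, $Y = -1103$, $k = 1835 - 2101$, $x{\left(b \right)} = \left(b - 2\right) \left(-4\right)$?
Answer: $3211$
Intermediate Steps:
$x{\left(b \right)} = 8 - 4 b$ ($x{\left(b \right)} = \left(-2 + b\right) \left(-4\right) = 8 - 4 b$)
$k = -266$ ($k = 1835 - 2101 = -266$)
$F = -3477$ ($F = 3 \left(-1103 + \left(8 - 64\right)\right) = 3 \left(-1103 - 56\right) = 3 \left(-1159\right) = -3477$)
$k - F = -266 - -3477 = -266 + 3477 = 3211$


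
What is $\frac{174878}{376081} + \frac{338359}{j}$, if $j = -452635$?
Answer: $- \frac{48094487549}{170227423435} \approx -0.28253$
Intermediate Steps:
$\frac{174878}{376081} + \frac{338359}{j} = \frac{174878}{376081} + \frac{338359}{-452635} = 174878 \cdot \frac{1}{376081} + 338359 \left(- \frac{1}{452635}\right) = \frac{174878}{376081} - \frac{338359}{452635} = - \frac{48094487549}{170227423435}$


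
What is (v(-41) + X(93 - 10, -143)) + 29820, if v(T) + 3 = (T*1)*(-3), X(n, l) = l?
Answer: 29797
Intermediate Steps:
v(T) = -3 - 3*T (v(T) = -3 + (T*1)*(-3) = -3 + T*(-3) = -3 - 3*T)
(v(-41) + X(93 - 10, -143)) + 29820 = ((-3 - 3*(-41)) - 143) + 29820 = ((-3 + 123) - 143) + 29820 = (120 - 143) + 29820 = -23 + 29820 = 29797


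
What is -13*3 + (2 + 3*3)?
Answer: -28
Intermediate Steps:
-13*3 + (2 + 3*3) = -39 + (2 + 9) = -39 + 11 = -28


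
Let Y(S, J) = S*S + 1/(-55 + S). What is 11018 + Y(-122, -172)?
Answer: 4584653/177 ≈ 25902.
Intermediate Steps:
Y(S, J) = S**2 + 1/(-55 + S)
11018 + Y(-122, -172) = 11018 + (1 + (-122)**3 - 55*(-122)**2)/(-55 - 122) = 11018 + (1 - 1815848 - 55*14884)/(-177) = 11018 - (1 - 1815848 - 818620)/177 = 11018 - 1/177*(-2634467) = 11018 + 2634467/177 = 4584653/177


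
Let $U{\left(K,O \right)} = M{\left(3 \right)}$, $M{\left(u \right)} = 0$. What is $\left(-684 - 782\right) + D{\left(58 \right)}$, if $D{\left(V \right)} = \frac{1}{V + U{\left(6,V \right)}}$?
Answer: $- \frac{85027}{58} \approx -1466.0$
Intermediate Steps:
$U{\left(K,O \right)} = 0$
$D{\left(V \right)} = \frac{1}{V}$ ($D{\left(V \right)} = \frac{1}{V + 0} = \frac{1}{V}$)
$\left(-684 - 782\right) + D{\left(58 \right)} = \left(-684 - 782\right) + \frac{1}{58} = -1466 + \frac{1}{58} = - \frac{85027}{58}$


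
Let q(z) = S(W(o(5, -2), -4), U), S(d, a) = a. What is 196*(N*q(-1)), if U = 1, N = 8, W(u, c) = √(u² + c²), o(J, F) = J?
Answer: 1568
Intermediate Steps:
W(u, c) = √(c² + u²)
q(z) = 1
196*(N*q(-1)) = 196*(8*1) = 196*8 = 1568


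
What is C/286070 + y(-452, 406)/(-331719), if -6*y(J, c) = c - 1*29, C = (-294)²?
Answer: 86071314647/284684562990 ≈ 0.30234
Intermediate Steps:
C = 86436
y(J, c) = 29/6 - c/6 (y(J, c) = -(c - 1*29)/6 = -(c - 29)/6 = -(-29 + c)/6 = 29/6 - c/6)
C/286070 + y(-452, 406)/(-331719) = 86436/286070 + (29/6 - ⅙*406)/(-331719) = 86436*(1/286070) + (29/6 - 203/3)*(-1/331719) = 43218/143035 - 377/6*(-1/331719) = 43218/143035 + 377/1990314 = 86071314647/284684562990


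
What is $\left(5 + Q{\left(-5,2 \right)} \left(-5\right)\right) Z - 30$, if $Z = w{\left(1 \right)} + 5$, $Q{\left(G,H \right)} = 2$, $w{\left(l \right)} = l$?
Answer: $-60$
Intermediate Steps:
$Z = 6$ ($Z = 1 + 5 = 6$)
$\left(5 + Q{\left(-5,2 \right)} \left(-5\right)\right) Z - 30 = \left(5 + 2 \left(-5\right)\right) 6 - 30 = \left(5 - 10\right) 6 - 30 = \left(-5\right) 6 - 30 = -30 - 30 = -60$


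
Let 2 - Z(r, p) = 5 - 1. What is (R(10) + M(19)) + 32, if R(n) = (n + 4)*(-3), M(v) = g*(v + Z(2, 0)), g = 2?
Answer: 24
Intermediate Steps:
Z(r, p) = -2 (Z(r, p) = 2 - (5 - 1) = 2 - 1*4 = 2 - 4 = -2)
M(v) = -4 + 2*v (M(v) = 2*(v - 2) = 2*(-2 + v) = -4 + 2*v)
R(n) = -12 - 3*n (R(n) = (4 + n)*(-3) = -12 - 3*n)
(R(10) + M(19)) + 32 = ((-12 - 3*10) + (-4 + 2*19)) + 32 = ((-12 - 30) + (-4 + 38)) + 32 = (-42 + 34) + 32 = -8 + 32 = 24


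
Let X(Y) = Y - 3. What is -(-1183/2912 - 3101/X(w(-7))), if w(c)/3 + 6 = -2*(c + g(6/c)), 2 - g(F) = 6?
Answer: 99817/1440 ≈ 69.317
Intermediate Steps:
g(F) = -4 (g(F) = 2 - 1*6 = 2 - 6 = -4)
w(c) = 6 - 6*c (w(c) = -18 + 3*(-2*(c - 4)) = -18 + 3*(-2*(-4 + c)) = -18 + 3*(8 - 2*c) = -18 + (24 - 6*c) = 6 - 6*c)
X(Y) = -3 + Y
-(-1183/2912 - 3101/X(w(-7))) = -(-1183/2912 - 3101/(-3 + (6 - 6*(-7)))) = -(-1183*1/2912 - 3101/(-3 + (6 + 42))) = -(-13/32 - 3101/(-3 + 48)) = -(-13/32 - 3101/45) = -1*(-99817/1440) = 99817/1440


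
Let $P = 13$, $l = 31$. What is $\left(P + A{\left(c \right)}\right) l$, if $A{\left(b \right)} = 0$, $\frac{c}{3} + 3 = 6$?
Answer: $403$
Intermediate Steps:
$c = 9$ ($c = -9 + 3 \cdot 6 = -9 + 18 = 9$)
$\left(P + A{\left(c \right)}\right) l = \left(13 + 0\right) 31 = 13 \cdot 31 = 403$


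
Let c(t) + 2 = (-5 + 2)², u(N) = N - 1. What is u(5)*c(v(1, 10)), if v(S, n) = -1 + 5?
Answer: 28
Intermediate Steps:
u(N) = -1 + N
v(S, n) = 4
c(t) = 7 (c(t) = -2 + (-5 + 2)² = -2 + (-3)² = -2 + 9 = 7)
u(5)*c(v(1, 10)) = (-1 + 5)*7 = 4*7 = 28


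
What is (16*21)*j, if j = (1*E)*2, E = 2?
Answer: 1344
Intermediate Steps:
j = 4 (j = (1*2)*2 = 2*2 = 4)
(16*21)*j = (16*21)*4 = 336*4 = 1344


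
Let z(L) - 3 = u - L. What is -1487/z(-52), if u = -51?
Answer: -1487/4 ≈ -371.75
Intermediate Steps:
z(L) = -48 - L (z(L) = 3 + (-51 - L) = -48 - L)
-1487/z(-52) = -1487/(-48 - 1*(-52)) = -1487/(-48 + 52) = -1487/4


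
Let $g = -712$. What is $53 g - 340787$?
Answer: $-378523$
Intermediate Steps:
$53 g - 340787 = 53 \left(-712\right) - 340787 = -37736 - 340787 = -378523$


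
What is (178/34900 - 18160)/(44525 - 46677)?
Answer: 316891911/37552400 ≈ 8.4387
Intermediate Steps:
(178/34900 - 18160)/(44525 - 46677) = (178*(1/34900) - 18160)/(-2152) = (89/17450 - 18160)*(-1/2152) = -316891911/17450*(-1/2152) = 316891911/37552400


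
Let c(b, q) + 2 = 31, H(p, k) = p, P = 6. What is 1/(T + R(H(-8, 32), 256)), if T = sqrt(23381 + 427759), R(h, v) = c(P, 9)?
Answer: -29/450299 + 2*sqrt(112785)/450299 ≈ 0.0014272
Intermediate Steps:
c(b, q) = 29 (c(b, q) = -2 + 31 = 29)
R(h, v) = 29
T = 2*sqrt(112785) (T = sqrt(451140) = 2*sqrt(112785) ≈ 671.67)
1/(T + R(H(-8, 32), 256)) = 1/(2*sqrt(112785) + 29) = 1/(29 + 2*sqrt(112785))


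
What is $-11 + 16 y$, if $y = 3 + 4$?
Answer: $101$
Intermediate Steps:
$y = 7$
$-11 + 16 y = -11 + 16 \cdot 7 = -11 + 112 = 101$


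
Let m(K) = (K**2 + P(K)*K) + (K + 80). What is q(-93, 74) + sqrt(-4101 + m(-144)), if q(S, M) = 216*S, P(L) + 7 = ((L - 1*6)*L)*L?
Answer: -20088 + sqrt(447915179) ≈ 1076.0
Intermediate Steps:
P(L) = -7 + L**2*(-6 + L) (P(L) = -7 + ((L - 1*6)*L)*L = -7 + ((L - 6)*L)*L = -7 + ((-6 + L)*L)*L = -7 + (L*(-6 + L))*L = -7 + L**2*(-6 + L))
m(K) = 80 + K + K**2 + K*(-7 + K**3 - 6*K**2) (m(K) = (K**2 + (-7 + K**3 - 6*K**2)*K) + (K + 80) = (K**2 + K*(-7 + K**3 - 6*K**2)) + (80 + K) = 80 + K + K**2 + K*(-7 + K**3 - 6*K**2))
q(-93, 74) + sqrt(-4101 + m(-144)) = 216*(-93) + sqrt(-4101 + (80 + (-144)**2 + (-144)**4 - 6*(-144) - 6*(-144)**3)) = -20088 + sqrt(-4101 + (80 + 20736 + 429981696 + 864 - 6*(-2985984))) = -20088 + sqrt(-4101 + (80 + 20736 + 429981696 + 864 + 17915904)) = -20088 + sqrt(-4101 + 447919280) = -20088 + sqrt(447915179)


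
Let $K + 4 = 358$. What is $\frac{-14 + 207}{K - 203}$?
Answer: $\frac{193}{151} \approx 1.2781$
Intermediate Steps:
$K = 354$ ($K = -4 + 358 = 354$)
$\frac{-14 + 207}{K - 203} = \frac{-14 + 207}{354 - 203} = \frac{193}{151}$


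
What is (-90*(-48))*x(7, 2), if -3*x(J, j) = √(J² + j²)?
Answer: -1440*√53 ≈ -10483.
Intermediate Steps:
x(J, j) = -√(J² + j²)/3
(-90*(-48))*x(7, 2) = (-90*(-48))*(-√(7² + 2²)/3) = 4320*(-√(49 + 4)/3) = 4320*(-√53/3) = -1440*√53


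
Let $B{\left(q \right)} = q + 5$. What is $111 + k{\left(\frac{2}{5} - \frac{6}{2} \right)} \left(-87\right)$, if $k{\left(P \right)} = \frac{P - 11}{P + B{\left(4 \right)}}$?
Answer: $\frac{2367}{8} \approx 295.88$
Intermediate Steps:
$B{\left(q \right)} = 5 + q$
$k{\left(P \right)} = \frac{-11 + P}{9 + P}$ ($k{\left(P \right)} = \frac{P - 11}{P + \left(5 + 4\right)} = \frac{-11 + P}{P + 9} = \frac{-11 + P}{9 + P}$)
$111 + k{\left(\frac{2}{5} - \frac{6}{2} \right)} \left(-87\right) = 111 + \frac{-11 + \left(\frac{2}{5} - \frac{6}{2}\right)}{9 + \left(\frac{2}{5} - \frac{6}{2}\right)} \left(-87\right) = 111 + \frac{-11 + \left(2 \cdot \frac{1}{5} - 3\right)}{9 + \left(2 \cdot \frac{1}{5} - 3\right)} \left(-87\right) = 111 + \frac{-11 + \left(\frac{2}{5} - 3\right)}{9 + \left(\frac{2}{5} - 3\right)} \left(-87\right) = 111 + \frac{-11 - \frac{13}{5}}{9 - \frac{13}{5}} \left(-87\right) = 111 + \frac{1}{\frac{32}{5}} \left(- \frac{68}{5}\right) \left(-87\right) = 111 + \frac{5}{32} \left(- \frac{68}{5}\right) \left(-87\right) = 111 - - \frac{1479}{8} = 111 + \frac{1479}{8} = \frac{2367}{8}$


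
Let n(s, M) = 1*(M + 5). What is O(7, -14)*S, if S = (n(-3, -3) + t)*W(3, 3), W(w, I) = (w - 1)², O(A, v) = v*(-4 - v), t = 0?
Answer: -1120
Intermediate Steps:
n(s, M) = 5 + M (n(s, M) = 1*(5 + M) = 5 + M)
W(w, I) = (-1 + w)²
S = 8 (S = ((5 - 3) + 0)*(-1 + 3)² = (2 + 0)*2² = 2*4 = 8)
O(7, -14)*S = -1*(-14)*(4 - 14)*8 = -1*(-14)*(-10)*8 = -140*8 = -1120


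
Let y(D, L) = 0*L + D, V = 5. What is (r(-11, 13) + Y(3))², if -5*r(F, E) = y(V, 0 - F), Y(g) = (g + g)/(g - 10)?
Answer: 169/49 ≈ 3.4490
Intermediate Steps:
Y(g) = 2*g/(-10 + g) (Y(g) = (2*g)/(-10 + g) = 2*g/(-10 + g))
y(D, L) = D (y(D, L) = 0 + D = D)
r(F, E) = -1 (r(F, E) = -⅕*5 = -1)
(r(-11, 13) + Y(3))² = (-1 + 2*3/(-10 + 3))² = (-1 + 2*3/(-7))² = (-1 + 2*3*(-⅐))² = (-1 - 6/7)² = (-13/7)² = 169/49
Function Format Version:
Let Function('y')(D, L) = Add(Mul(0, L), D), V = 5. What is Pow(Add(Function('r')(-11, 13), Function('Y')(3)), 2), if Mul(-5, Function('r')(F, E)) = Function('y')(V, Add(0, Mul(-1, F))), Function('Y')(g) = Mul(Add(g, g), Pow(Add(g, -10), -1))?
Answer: Rational(169, 49) ≈ 3.4490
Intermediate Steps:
Function('Y')(g) = Mul(2, g, Pow(Add(-10, g), -1)) (Function('Y')(g) = Mul(Mul(2, g), Pow(Add(-10, g), -1)) = Mul(2, g, Pow(Add(-10, g), -1)))
Function('y')(D, L) = D (Function('y')(D, L) = Add(0, D) = D)
Function('r')(F, E) = -1 (Function('r')(F, E) = Mul(Rational(-1, 5), 5) = -1)
Pow(Add(Function('r')(-11, 13), Function('Y')(3)), 2) = Pow(Add(-1, Mul(2, 3, Pow(Add(-10, 3), -1))), 2) = Pow(Add(-1, Mul(2, 3, Pow(-7, -1))), 2) = Pow(Add(-1, Mul(2, 3, Rational(-1, 7))), 2) = Pow(Add(-1, Rational(-6, 7)), 2) = Pow(Rational(-13, 7), 2) = Rational(169, 49)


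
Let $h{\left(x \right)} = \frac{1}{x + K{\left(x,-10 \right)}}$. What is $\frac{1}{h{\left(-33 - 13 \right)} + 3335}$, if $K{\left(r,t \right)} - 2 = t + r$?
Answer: $\frac{100}{333499} \approx 0.00029985$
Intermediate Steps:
$K{\left(r,t \right)} = 2 + r + t$ ($K{\left(r,t \right)} = 2 + \left(t + r\right) = 2 + \left(r + t\right) = 2 + r + t$)
$h{\left(x \right)} = \frac{1}{-8 + 2 x}$ ($h{\left(x \right)} = \frac{1}{x + \left(2 + x - 10\right)} = \frac{1}{x + \left(-8 + x\right)} = \frac{1}{-8 + 2 x}$)
$\frac{1}{h{\left(-33 - 13 \right)} + 3335} = \frac{1}{\frac{1}{2 \left(-4 - 46\right)} + 3335} = \frac{1}{\frac{1}{2 \left(-50\right)} + 3335} = \frac{1}{\frac{1}{2} \left(- \frac{1}{50}\right) + 3335} = \frac{1}{- \frac{1}{100} + 3335} = \frac{1}{\frac{333499}{100}} = \frac{100}{333499}$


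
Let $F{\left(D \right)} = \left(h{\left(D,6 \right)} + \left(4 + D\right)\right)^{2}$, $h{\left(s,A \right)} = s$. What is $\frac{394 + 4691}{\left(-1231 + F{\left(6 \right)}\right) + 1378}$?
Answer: $\frac{5085}{403} \approx 12.618$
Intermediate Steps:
$F{\left(D \right)} = \left(4 + 2 D\right)^{2}$ ($F{\left(D \right)} = \left(D + \left(4 + D\right)\right)^{2} = \left(4 + 2 D\right)^{2}$)
$\frac{394 + 4691}{\left(-1231 + F{\left(6 \right)}\right) + 1378} = \frac{394 + 4691}{\left(-1231 + 4 \left(2 + 6\right)^{2}\right) + 1378} = \frac{5085}{\left(-1231 + 4 \cdot 8^{2}\right) + 1378} = \frac{5085}{\left(-1231 + 4 \cdot 64\right) + 1378} = \frac{5085}{\left(-1231 + 256\right) + 1378} = \frac{5085}{-975 + 1378} = \frac{5085}{403}$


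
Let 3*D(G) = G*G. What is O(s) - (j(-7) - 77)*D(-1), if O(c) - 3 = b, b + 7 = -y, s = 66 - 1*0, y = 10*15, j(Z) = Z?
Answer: -126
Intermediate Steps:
D(G) = G**2/3 (D(G) = (G*G)/3 = G**2/3)
y = 150
s = 66 (s = 66 + 0 = 66)
b = -157 (b = -7 - 1*150 = -7 - 150 = -157)
O(c) = -154 (O(c) = 3 - 157 = -154)
O(s) - (j(-7) - 77)*D(-1) = -154 - (-7 - 77)*(1/3)*(-1)**2 = -154 - (-84)*(1/3)*1 = -154 - (-84)/3 = -154 - 1*(-28) = -154 + 28 = -126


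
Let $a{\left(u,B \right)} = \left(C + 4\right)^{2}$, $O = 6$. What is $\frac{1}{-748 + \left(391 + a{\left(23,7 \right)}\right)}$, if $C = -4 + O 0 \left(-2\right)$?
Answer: $- \frac{1}{357} \approx -0.0028011$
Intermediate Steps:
$C = -4$ ($C = -4 + 6 \cdot 0 \left(-2\right) = -4 + 6 \cdot 0 = -4 + 0 = -4$)
$a{\left(u,B \right)} = 0$ ($a{\left(u,B \right)} = \left(-4 + 4\right)^{2} = 0^{2} = 0$)
$\frac{1}{-748 + \left(391 + a{\left(23,7 \right)}\right)} = \frac{1}{-748 + \left(391 + 0\right)} = \frac{1}{-748 + 391} = \frac{1}{-357} = - \frac{1}{357}$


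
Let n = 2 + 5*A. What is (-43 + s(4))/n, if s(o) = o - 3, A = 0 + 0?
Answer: -21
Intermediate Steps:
A = 0
s(o) = -3 + o
n = 2 (n = 2 + 5*0 = 2 + 0 = 2)
(-43 + s(4))/n = (-43 + (-3 + 4))/2 = (-43 + 1)*(½) = -42*½ = -21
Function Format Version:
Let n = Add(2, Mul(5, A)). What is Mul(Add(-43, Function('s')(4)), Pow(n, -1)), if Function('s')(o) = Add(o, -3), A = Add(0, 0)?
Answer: -21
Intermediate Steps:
A = 0
Function('s')(o) = Add(-3, o)
n = 2 (n = Add(2, Mul(5, 0)) = Add(2, 0) = 2)
Mul(Add(-43, Function('s')(4)), Pow(n, -1)) = Mul(Add(-43, Add(-3, 4)), Pow(2, -1)) = Mul(Add(-43, 1), Rational(1, 2)) = Mul(-42, Rational(1, 2)) = -21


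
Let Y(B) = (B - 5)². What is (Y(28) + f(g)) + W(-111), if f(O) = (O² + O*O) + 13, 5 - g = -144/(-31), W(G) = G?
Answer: 414433/961 ≈ 431.25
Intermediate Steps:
g = 11/31 (g = 5 - (-144)/(-31) = 5 - (-144)*(-1)/31 = 5 - 1*144/31 = 5 - 144/31 = 11/31 ≈ 0.35484)
f(O) = 13 + 2*O² (f(O) = (O² + O²) + 13 = 2*O² + 13 = 13 + 2*O²)
Y(B) = (-5 + B)²
(Y(28) + f(g)) + W(-111) = ((-5 + 28)² + (13 + 2*(11/31)²)) - 111 = (23² + (13 + 2*(121/961))) - 111 = (529 + (13 + 242/961)) - 111 = (529 + 12735/961) - 111 = 521104/961 - 111 = 414433/961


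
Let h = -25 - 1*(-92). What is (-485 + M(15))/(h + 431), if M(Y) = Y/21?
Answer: -565/581 ≈ -0.97246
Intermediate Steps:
M(Y) = Y/21 (M(Y) = Y*(1/21) = Y/21)
h = 67 (h = -25 + 92 = 67)
(-485 + M(15))/(h + 431) = (-485 + (1/21)*15)/(67 + 431) = (-485 + 5/7)/498 = -3390/7*1/498 = -565/581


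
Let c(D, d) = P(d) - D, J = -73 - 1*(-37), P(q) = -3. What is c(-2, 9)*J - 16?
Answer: 20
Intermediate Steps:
J = -36 (J = -73 + 37 = -36)
c(D, d) = -3 - D
c(-2, 9)*J - 16 = (-3 - 1*(-2))*(-36) - 16 = (-3 + 2)*(-36) - 16 = -1*(-36) - 16 = 36 - 16 = 20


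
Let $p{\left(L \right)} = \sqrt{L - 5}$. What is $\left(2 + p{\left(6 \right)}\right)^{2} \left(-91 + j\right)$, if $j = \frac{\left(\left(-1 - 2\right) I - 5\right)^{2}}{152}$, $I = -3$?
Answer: $- \frac{15543}{19} \approx -818.05$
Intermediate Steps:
$p{\left(L \right)} = \sqrt{-5 + L}$
$j = \frac{2}{19}$ ($j = \frac{\left(\left(-1 - 2\right) \left(-3\right) - 5\right)^{2}}{152} = \left(\left(-3\right) \left(-3\right) - 5\right)^{2} \cdot \frac{1}{152} = \left(9 - 5\right)^{2} \cdot \frac{1}{152} = 4^{2} \cdot \frac{1}{152} = 16 \cdot \frac{1}{152} = \frac{2}{19} \approx 0.10526$)
$\left(2 + p{\left(6 \right)}\right)^{2} \left(-91 + j\right) = \left(2 + \sqrt{-5 + 6}\right)^{2} \left(-91 + \frac{2}{19}\right) = \left(2 + \sqrt{1}\right)^{2} \left(- \frac{1727}{19}\right) = \left(2 + 1\right)^{2} \left(- \frac{1727}{19}\right) = 3^{2} \left(- \frac{1727}{19}\right) = 9 \left(- \frac{1727}{19}\right) = - \frac{15543}{19}$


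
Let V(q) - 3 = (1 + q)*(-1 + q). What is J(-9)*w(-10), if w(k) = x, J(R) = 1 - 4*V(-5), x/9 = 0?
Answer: 0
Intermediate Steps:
V(q) = 3 + (1 + q)*(-1 + q)
x = 0 (x = 9*0 = 0)
J(R) = -107 (J(R) = 1 - 4*(2 + (-5)²) = 1 - 4*(2 + 25) = 1 - 4*27 = 1 - 108 = -107)
w(k) = 0
J(-9)*w(-10) = -107*0 = 0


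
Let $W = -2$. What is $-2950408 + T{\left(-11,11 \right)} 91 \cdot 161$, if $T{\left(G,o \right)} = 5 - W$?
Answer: $-2847851$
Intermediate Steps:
$T{\left(G,o \right)} = 7$ ($T{\left(G,o \right)} = 5 - -2 = 5 + 2 = 7$)
$-2950408 + T{\left(-11,11 \right)} 91 \cdot 161 = -2950408 + 7 \cdot 91 \cdot 161 = -2950408 + 637 \cdot 161 = -2950408 + 102557 = -2847851$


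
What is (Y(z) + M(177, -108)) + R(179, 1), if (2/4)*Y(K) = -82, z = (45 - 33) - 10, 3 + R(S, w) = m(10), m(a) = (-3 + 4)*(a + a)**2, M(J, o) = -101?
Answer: 132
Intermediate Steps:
m(a) = 4*a**2 (m(a) = 1*(2*a)**2 = 1*(4*a**2) = 4*a**2)
R(S, w) = 397 (R(S, w) = -3 + 4*10**2 = -3 + 4*100 = -3 + 400 = 397)
z = 2 (z = 12 - 10 = 2)
Y(K) = -164 (Y(K) = 2*(-82) = -164)
(Y(z) + M(177, -108)) + R(179, 1) = (-164 - 101) + 397 = -265 + 397 = 132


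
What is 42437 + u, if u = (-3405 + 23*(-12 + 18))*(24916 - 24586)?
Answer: -1035673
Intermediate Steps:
u = -1078110 (u = (-3405 + 23*6)*330 = (-3405 + 138)*330 = -3267*330 = -1078110)
42437 + u = 42437 - 1078110 = -1035673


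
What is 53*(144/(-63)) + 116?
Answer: -36/7 ≈ -5.1429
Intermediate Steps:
53*(144/(-63)) + 116 = 53*(144*(-1/63)) + 116 = 53*(-16/7) + 116 = -848/7 + 116 = -36/7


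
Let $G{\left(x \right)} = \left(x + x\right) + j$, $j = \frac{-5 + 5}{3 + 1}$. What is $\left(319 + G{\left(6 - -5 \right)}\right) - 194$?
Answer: $147$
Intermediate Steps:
$j = 0$ ($j = \frac{0}{4} = 0 \cdot \frac{1}{4} = 0$)
$G{\left(x \right)} = 2 x$ ($G{\left(x \right)} = \left(x + x\right) + 0 = 2 x + 0 = 2 x$)
$\left(319 + G{\left(6 - -5 \right)}\right) - 194 = \left(319 + 2 \left(6 - -5\right)\right) - 194 = \left(319 + 2 \left(6 + 5\right)\right) - 194 = \left(319 + 2 \cdot 11\right) - 194 = \left(319 + 22\right) - 194 = 341 - 194 = 147$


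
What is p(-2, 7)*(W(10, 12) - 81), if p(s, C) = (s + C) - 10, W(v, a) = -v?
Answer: 455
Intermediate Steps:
p(s, C) = -10 + C + s (p(s, C) = (C + s) - 10 = -10 + C + s)
p(-2, 7)*(W(10, 12) - 81) = (-10 + 7 - 2)*(-1*10 - 81) = -5*(-10 - 81) = -5*(-91) = 455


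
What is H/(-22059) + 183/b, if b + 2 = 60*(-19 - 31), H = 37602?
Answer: -683731/387258 ≈ -1.7656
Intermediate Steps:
b = -3002 (b = -2 + 60*(-19 - 31) = -2 + 60*(-50) = -2 - 3000 = -3002)
H/(-22059) + 183/b = 37602/(-22059) + 183/(-3002) = 37602*(-1/22059) + 183*(-1/3002) = -4178/2451 - 183/3002 = -683731/387258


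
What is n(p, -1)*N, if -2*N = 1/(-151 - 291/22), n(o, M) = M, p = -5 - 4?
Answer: -11/3613 ≈ -0.0030446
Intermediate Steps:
p = -9
N = 11/3613 (N = -1/(2*(-151 - 291/22)) = -1/(2*(-3613/22)) = -½*(-22/3613) = 11/3613 ≈ 0.0030446)
n(p, -1)*N = -1*11/3613 = -11/3613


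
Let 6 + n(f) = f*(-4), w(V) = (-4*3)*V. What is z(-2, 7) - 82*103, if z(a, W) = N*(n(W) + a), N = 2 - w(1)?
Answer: -8950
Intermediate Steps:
w(V) = -12*V
N = 14 (N = 2 - (-12) = 2 - 1*(-12) = 2 + 12 = 14)
n(f) = -6 - 4*f (n(f) = -6 + f*(-4) = -6 - 4*f)
z(a, W) = -84 - 56*W + 14*a (z(a, W) = 14*((-6 - 4*W) + a) = 14*(-6 + a - 4*W) = -84 - 56*W + 14*a)
z(-2, 7) - 82*103 = (-84 - 56*7 + 14*(-2)) - 82*103 = (-84 - 392 - 28) - 8446 = -504 - 8446 = -8950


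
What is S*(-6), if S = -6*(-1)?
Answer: -36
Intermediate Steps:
S = 6
S*(-6) = 6*(-6) = -36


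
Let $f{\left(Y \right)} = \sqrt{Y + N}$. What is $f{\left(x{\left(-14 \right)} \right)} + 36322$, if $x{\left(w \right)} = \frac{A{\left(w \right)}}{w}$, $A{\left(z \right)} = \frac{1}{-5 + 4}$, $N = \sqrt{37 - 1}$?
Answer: $36322 + \frac{\sqrt{1190}}{14} \approx 36324.0$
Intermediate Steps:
$N = 6$ ($N = \sqrt{36} = 6$)
$A{\left(z \right)} = -1$ ($A{\left(z \right)} = \frac{1}{-1} = -1$)
$x{\left(w \right)} = - \frac{1}{w}$
$f{\left(Y \right)} = \sqrt{6 + Y}$ ($f{\left(Y \right)} = \sqrt{Y + 6} = \sqrt{6 + Y}$)
$f{\left(x{\left(-14 \right)} \right)} + 36322 = \sqrt{6 - \frac{1}{-14}} + 36322 = \sqrt{6 - - \frac{1}{14}} + 36322 = \sqrt{6 + \frac{1}{14}} + 36322 = \sqrt{\frac{85}{14}} + 36322 = \frac{\sqrt{1190}}{14} + 36322 = 36322 + \frac{\sqrt{1190}}{14}$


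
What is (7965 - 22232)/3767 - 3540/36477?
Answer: -177917513/45802953 ≈ -3.8844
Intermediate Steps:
(7965 - 22232)/3767 - 3540/36477 = -14267*1/3767 - 3540*1/36477 = -14267/3767 - 1180/12159 = -177917513/45802953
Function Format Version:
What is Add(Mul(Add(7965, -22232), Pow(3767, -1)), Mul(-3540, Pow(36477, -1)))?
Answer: Rational(-177917513, 45802953) ≈ -3.8844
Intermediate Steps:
Add(Mul(Add(7965, -22232), Pow(3767, -1)), Mul(-3540, Pow(36477, -1))) = Add(Mul(-14267, Rational(1, 3767)), Mul(-3540, Rational(1, 36477))) = Add(Rational(-14267, 3767), Rational(-1180, 12159)) = Rational(-177917513, 45802953)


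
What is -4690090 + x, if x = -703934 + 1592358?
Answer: -3801666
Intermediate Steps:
x = 888424
-4690090 + x = -4690090 + 888424 = -3801666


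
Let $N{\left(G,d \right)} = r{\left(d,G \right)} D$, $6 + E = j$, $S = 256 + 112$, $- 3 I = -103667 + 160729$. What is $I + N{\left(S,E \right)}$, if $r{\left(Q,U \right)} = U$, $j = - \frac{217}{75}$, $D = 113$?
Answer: $\frac{67690}{3} \approx 22563.0$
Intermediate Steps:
$j = - \frac{217}{75}$ ($j = \left(-217\right) \frac{1}{75} = - \frac{217}{75} \approx -2.8933$)
$I = - \frac{57062}{3}$ ($I = - \frac{-103667 + 160729}{3} = \left(- \frac{1}{3}\right) 57062 = - \frac{57062}{3} \approx -19021.0$)
$S = 368$
$E = - \frac{667}{75}$ ($E = -6 - \frac{217}{75} = - \frac{667}{75} \approx -8.8933$)
$N{\left(G,d \right)} = 113 G$ ($N{\left(G,d \right)} = G 113 = 113 G$)
$I + N{\left(S,E \right)} = - \frac{57062}{3} + 113 \cdot 368 = - \frac{57062}{3} + 41584 = \frac{67690}{3}$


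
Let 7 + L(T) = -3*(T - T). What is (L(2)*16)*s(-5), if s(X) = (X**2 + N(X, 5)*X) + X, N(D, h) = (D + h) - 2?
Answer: -3360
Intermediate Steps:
N(D, h) = -2 + D + h
L(T) = -7 (L(T) = -7 - 3*(T - T) = -7 - 3*0 = -7 + 0 = -7)
s(X) = X + X**2 + X*(3 + X) (s(X) = (X**2 + (-2 + X + 5)*X) + X = (X**2 + (3 + X)*X) + X = (X**2 + X*(3 + X)) + X = X + X**2 + X*(3 + X))
(L(2)*16)*s(-5) = (-7*16)*(2*(-5)*(2 - 5)) = -224*(-5)*(-3) = -112*30 = -3360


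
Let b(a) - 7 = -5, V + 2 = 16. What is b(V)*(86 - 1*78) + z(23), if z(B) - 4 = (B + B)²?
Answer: 2136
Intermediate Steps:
V = 14 (V = -2 + 16 = 14)
b(a) = 2 (b(a) = 7 - 5 = 2)
z(B) = 4 + 4*B² (z(B) = 4 + (B + B)² = 4 + (2*B)² = 4 + 4*B²)
b(V)*(86 - 1*78) + z(23) = 2*(86 - 1*78) + (4 + 4*23²) = 2*(86 - 78) + (4 + 4*529) = 2*8 + (4 + 2116) = 16 + 2120 = 2136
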